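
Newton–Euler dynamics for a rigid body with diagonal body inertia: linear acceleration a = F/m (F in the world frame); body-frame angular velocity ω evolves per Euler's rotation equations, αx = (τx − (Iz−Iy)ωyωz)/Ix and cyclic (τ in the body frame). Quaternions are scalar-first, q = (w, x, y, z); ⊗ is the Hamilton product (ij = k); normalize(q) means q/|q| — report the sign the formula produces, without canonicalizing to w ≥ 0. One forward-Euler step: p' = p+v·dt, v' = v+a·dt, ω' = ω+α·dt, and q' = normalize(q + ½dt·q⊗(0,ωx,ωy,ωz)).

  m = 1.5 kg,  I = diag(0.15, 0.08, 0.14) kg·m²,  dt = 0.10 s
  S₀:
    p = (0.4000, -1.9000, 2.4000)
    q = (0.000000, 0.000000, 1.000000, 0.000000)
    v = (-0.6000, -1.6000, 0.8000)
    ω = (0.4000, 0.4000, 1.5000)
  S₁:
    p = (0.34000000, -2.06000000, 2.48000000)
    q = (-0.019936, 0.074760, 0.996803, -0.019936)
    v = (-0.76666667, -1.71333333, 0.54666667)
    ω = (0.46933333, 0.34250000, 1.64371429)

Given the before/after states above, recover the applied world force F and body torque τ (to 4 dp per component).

rate change Δω = (0.06933333, -0.05750000, 0.14371429)
gyro term ω₀×Iω₀ = (0.0360, 0.0060, -0.0112)
I·α + gyro = (0.1400, -0.0400, 0.1900)
Δv = v₁−v₀ = (-0.16666667, -0.11333333, -0.25333333)
m·(v₁−v₀)/dt = (-2.5000, -1.7000, -3.8000)

F = (-2.5000, -1.7000, -3.8000)
τ = (0.1400, -0.0400, 0.1900)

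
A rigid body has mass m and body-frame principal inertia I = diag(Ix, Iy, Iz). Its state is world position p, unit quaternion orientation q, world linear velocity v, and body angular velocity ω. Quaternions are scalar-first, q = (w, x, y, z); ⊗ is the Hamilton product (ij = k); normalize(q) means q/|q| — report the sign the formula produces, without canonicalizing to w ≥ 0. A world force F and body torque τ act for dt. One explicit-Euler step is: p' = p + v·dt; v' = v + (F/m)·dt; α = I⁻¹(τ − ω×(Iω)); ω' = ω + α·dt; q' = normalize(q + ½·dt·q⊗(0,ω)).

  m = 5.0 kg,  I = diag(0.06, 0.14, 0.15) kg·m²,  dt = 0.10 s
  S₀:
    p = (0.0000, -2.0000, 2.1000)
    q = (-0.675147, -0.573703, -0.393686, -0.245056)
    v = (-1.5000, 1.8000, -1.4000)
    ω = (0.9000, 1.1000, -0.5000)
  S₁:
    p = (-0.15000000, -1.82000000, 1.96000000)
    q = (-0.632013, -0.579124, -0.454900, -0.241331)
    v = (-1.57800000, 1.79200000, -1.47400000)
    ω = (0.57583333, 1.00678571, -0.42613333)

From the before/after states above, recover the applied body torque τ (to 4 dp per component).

τ = (-0.2000, -0.0900, 0.1900)

rate change Δω = (-0.32416667, -0.09321429, 0.07386667)
ω₀×(Iω₀) = (-0.0055, 0.0405, 0.0792)
I·α + gyro = (-0.2000, -0.0900, 0.1900)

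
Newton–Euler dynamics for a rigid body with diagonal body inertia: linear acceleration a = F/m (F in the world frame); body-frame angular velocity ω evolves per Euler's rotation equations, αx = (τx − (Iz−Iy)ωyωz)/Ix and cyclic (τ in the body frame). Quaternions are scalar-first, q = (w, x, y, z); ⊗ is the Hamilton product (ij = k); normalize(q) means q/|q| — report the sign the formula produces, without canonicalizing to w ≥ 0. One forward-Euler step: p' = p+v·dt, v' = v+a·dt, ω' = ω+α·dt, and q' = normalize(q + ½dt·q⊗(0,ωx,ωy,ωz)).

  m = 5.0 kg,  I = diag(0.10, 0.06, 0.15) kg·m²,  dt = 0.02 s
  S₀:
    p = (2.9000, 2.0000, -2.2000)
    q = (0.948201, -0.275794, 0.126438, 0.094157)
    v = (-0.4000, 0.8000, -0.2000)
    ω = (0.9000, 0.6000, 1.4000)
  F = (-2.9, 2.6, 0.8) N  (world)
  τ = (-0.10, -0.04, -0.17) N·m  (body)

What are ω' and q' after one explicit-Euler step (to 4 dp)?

ω' = (0.8649, 0.6077, 1.3802)
q' = (0.9485, -0.2660, 0.1368, 0.1046)

(τ − ω×Iω)/I = (-1.7560, 0.3833, -0.9893)
new body rate ω' = (0.8649, 0.6077, 1.3802)
Hamilton product q⊗(0,ω) = (0.0405320, 0.9738999, 1.0397735, 1.0482108)
q' = normalize(q + ½dt·q⊗(0,ω)) = (0.9485, -0.2660, 0.1368, 0.1046)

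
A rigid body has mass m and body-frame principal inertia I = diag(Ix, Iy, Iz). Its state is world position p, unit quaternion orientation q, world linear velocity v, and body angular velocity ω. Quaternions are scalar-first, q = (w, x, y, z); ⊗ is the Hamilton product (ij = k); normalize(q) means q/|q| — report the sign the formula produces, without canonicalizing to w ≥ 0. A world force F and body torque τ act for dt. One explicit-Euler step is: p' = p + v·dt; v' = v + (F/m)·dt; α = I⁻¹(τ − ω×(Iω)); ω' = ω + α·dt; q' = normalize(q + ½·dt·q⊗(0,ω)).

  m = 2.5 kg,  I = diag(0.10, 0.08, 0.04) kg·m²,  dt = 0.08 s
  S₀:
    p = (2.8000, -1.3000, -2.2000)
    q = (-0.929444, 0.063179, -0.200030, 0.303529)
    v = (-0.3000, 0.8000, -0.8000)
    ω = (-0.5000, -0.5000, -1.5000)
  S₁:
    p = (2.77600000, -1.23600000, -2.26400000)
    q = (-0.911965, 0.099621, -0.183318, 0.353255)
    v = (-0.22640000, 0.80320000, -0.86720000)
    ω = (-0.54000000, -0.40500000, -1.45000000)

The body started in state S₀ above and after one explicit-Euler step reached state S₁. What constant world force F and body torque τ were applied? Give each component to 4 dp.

F = (2.3000, 0.1000, -2.1000)
τ = (-0.0800, 0.1400, 0.0200)

rate change Δω = (-0.04000000, 0.09500000, 0.05000000)
τ = I·(Δω/dt) + ω₀×(Iω₀) = (-0.0800, 0.1400, 0.0200)
v₁ − v₀ = (0.07360000, 0.00320000, -0.06720000)
m·(v₁−v₀)/dt = (2.3000, 0.1000, -2.1000)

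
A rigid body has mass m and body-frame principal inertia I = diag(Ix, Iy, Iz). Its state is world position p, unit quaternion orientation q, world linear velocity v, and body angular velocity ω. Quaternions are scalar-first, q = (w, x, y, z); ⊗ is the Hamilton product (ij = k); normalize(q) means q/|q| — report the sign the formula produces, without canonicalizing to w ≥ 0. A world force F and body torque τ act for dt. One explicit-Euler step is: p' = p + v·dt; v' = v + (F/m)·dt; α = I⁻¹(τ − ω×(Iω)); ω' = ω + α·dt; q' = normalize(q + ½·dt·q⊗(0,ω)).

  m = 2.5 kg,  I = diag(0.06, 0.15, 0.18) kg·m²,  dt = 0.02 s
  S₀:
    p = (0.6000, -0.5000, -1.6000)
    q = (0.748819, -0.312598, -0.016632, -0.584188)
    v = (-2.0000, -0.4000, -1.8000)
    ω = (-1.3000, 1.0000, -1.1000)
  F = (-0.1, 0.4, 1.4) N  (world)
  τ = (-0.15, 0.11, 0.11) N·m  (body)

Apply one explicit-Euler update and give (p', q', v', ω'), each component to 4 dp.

p' = (0.5600, -0.5080, -1.6360)
q' = (0.7384, -0.3162, -0.0050, -0.5957)
v' = (-2.0008, -0.3968, -1.7888)
ω' = (-1.3390, 1.0375, -1.0748)

a = (-0.0400, 0.1600, 0.5600)
new position p' = (0.5600, -0.5080, -1.6360)
v + (F/m)dt = (-2.0008, -0.3968, -1.7888)
precession coupling ω×(Iω) = (-0.0330, -0.1716, -0.1170)
angular accel α = (-1.9500, 1.8773, 1.2611)
ω' = ω + α·dt = (-1.3390, 1.0375, -1.0748)
Hamilton product q⊗(0,ω) = (-1.0323522, -0.3709815, 1.1644056, -1.1579205)
q + ½dt·q⊗(0,ω), renormalized = (0.7384, -0.3162, -0.0050, -0.5957)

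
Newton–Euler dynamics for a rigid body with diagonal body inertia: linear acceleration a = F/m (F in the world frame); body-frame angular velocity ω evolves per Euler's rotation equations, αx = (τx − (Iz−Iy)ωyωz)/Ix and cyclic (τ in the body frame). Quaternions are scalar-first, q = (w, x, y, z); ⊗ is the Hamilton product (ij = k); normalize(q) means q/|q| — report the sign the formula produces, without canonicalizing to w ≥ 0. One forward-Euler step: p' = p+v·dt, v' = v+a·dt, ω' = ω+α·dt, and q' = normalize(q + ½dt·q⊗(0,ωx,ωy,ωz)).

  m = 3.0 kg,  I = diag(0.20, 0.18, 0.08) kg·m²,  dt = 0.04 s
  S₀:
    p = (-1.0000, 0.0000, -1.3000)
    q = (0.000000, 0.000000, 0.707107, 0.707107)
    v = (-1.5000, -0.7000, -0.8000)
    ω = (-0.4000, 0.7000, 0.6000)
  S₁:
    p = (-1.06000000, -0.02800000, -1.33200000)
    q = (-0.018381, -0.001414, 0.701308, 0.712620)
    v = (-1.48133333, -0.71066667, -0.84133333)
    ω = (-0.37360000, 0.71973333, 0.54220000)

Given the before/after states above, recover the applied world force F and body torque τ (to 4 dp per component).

F = (1.4000, -0.8000, -3.1000)
τ = (0.0900, 0.0600, -0.1100)

v₁ − v₀ = (0.01866667, -0.01066667, -0.04133333)
applied force F = (1.4000, -0.8000, -3.1000)
ω₁ − ω₀ = (0.02640000, 0.01973333, -0.05780000)
precession coupling = (-0.0420, -0.0288, 0.0056)
τ = I·(Δω/dt) + ω₀×(Iω₀) = (0.0900, 0.0600, -0.1100)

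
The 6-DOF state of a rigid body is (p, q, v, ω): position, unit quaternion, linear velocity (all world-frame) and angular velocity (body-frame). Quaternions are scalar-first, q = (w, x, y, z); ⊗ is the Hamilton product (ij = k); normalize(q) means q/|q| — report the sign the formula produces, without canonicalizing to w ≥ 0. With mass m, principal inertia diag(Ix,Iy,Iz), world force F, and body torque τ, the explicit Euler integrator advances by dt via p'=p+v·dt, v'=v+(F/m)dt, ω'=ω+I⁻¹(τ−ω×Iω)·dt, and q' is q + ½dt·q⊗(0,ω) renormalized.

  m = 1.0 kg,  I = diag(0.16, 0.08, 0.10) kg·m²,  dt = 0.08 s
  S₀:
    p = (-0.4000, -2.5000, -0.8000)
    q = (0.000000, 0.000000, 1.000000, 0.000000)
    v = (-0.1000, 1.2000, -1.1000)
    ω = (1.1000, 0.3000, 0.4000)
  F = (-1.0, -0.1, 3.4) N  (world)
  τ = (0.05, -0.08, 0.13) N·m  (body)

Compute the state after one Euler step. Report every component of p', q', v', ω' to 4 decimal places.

precession coupling ω×(Iω) = (0.0024, 0.0264, -0.0264)
(τ − ω×Iω)/I = (0.2975, -1.3300, 1.5640)
ω' = ω + α·dt = (1.1238, 0.1936, 0.5251)
Hamilton product q⊗(0,ω) = (-0.3000000, 0.4000000, 0.0000000, -1.1000000)
q' = normalize(q + ½dt·q⊗(0,ω)) = (-0.0120, 0.0160, 0.9988, -0.0439)
new position p' = (-0.4080, -2.4040, -0.8880)
v + (F/m)dt = (-0.1800, 1.1920, -0.8280)

p' = (-0.4080, -2.4040, -0.8880)
q' = (-0.0120, 0.0160, 0.9988, -0.0439)
v' = (-0.1800, 1.1920, -0.8280)
ω' = (1.1238, 0.1936, 0.5251)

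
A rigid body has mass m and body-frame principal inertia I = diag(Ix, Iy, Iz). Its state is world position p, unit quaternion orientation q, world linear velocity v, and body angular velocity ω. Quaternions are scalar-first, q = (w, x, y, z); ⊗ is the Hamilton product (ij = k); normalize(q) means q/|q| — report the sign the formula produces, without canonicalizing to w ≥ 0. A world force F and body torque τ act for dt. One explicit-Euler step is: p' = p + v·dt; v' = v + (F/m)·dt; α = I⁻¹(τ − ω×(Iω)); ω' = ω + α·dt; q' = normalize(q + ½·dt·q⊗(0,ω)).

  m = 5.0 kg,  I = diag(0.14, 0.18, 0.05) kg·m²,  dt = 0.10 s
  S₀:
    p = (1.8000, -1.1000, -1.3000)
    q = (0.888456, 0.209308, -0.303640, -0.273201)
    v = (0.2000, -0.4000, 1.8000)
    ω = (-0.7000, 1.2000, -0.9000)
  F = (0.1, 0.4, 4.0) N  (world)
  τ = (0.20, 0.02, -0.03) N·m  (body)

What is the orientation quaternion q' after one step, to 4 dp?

q' = (0.8986, 0.2076, -0.2306, -0.3102)

2q̇ = q⊗(0,ω) = (0.2650027, -0.0208020, 1.4457651, -0.7609888)
q + ½dt·q⊗(0,ω), renormalized = (0.8986, 0.2076, -0.2306, -0.3102)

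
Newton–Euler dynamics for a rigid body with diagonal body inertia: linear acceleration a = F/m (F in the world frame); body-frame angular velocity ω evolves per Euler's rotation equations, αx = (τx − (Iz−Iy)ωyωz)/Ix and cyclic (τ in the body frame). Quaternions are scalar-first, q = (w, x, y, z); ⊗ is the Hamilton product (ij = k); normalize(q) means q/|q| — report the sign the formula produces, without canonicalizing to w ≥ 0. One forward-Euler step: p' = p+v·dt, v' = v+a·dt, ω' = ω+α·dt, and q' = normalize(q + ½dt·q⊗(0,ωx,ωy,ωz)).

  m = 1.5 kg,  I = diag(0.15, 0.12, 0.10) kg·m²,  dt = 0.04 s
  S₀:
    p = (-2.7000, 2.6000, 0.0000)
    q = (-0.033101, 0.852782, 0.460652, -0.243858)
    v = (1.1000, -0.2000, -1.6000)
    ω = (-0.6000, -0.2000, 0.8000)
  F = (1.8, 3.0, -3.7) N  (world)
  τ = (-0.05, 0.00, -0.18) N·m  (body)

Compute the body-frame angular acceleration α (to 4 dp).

α = (-0.3547, 0.2000, -1.7640)

ω×(Iω) gyroscopic = (0.0032, -0.0240, -0.0036)
α = I⁻¹(τ − ω×Iω) = (-0.3547, 0.2000, -1.7640)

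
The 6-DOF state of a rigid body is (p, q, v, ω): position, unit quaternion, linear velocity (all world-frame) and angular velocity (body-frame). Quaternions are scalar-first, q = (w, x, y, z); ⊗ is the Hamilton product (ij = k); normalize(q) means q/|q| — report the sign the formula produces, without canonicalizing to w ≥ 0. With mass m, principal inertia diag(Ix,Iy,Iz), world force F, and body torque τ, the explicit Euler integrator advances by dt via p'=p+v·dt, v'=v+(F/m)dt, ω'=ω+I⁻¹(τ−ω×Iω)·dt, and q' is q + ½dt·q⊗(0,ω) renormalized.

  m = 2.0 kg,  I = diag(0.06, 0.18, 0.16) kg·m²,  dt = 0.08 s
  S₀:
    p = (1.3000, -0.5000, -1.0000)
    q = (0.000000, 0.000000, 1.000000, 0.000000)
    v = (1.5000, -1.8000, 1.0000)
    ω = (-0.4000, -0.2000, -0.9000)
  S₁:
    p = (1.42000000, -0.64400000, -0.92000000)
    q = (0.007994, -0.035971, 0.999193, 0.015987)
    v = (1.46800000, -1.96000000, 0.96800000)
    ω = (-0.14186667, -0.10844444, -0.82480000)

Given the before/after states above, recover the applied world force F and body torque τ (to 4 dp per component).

v₁ − v₀ = (-0.03200000, -0.16000000, -0.03200000)
applied force F = (-0.8000, -4.0000, -0.8000)
rate change Δω = (0.25813333, 0.09155556, 0.07520000)
precession coupling = (-0.0036, -0.0360, 0.0096)
τ = I·(Δω/dt) + ω₀×(Iω₀) = (0.1900, 0.1700, 0.1600)

F = (-0.8000, -4.0000, -0.8000)
τ = (0.1900, 0.1700, 0.1600)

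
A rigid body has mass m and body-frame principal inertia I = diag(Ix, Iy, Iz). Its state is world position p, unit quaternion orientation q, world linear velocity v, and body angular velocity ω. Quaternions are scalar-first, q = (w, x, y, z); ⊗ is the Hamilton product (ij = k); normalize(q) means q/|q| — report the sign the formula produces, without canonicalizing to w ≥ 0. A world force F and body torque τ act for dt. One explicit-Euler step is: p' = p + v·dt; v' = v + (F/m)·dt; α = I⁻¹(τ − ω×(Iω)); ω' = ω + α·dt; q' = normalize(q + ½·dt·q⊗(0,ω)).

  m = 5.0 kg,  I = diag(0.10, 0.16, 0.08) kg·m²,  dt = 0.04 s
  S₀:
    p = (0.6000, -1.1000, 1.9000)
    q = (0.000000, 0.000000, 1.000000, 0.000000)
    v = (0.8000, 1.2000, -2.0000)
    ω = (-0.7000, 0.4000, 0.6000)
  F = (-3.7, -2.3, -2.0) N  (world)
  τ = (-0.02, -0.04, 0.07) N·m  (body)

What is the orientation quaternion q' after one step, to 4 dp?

q' = (-0.0080, 0.0120, 0.9998, 0.0140)

2q̇ = q⊗(0,ω) = (-0.4000000, 0.6000000, 0.0000000, 0.7000000)
q' = normalize(q + ½dt·q⊗(0,ω)) = (-0.0080, 0.0120, 0.9998, 0.0140)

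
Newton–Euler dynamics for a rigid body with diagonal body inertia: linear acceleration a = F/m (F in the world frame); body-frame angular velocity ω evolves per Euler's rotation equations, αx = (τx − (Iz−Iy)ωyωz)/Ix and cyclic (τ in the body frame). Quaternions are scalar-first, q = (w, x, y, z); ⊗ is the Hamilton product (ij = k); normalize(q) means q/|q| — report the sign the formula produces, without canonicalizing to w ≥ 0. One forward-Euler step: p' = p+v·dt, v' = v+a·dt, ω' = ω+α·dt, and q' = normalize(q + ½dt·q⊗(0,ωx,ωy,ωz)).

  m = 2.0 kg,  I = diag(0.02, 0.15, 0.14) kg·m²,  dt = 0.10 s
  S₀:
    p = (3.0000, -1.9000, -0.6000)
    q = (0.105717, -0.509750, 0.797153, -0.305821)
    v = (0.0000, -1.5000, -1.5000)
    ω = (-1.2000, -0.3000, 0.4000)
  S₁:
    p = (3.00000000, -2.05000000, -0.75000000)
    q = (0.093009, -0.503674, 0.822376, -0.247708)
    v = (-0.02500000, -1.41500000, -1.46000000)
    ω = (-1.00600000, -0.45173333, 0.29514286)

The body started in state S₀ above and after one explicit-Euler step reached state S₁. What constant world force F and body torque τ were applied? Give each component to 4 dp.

v₁ − v₀ = (-0.02500000, 0.08500000, 0.04000000)
m·(v₁−v₀)/dt = (-0.5000, 1.7000, 0.8000)
Δω = ω₁−ω₀ = (0.19400000, -0.15173333, -0.10485714)
precession coupling = (0.0012, 0.0576, 0.0468)
I·α + gyro = (0.0400, -0.1700, -0.1000)

F = (-0.5000, 1.7000, 0.8000)
τ = (0.0400, -0.1700, -0.1000)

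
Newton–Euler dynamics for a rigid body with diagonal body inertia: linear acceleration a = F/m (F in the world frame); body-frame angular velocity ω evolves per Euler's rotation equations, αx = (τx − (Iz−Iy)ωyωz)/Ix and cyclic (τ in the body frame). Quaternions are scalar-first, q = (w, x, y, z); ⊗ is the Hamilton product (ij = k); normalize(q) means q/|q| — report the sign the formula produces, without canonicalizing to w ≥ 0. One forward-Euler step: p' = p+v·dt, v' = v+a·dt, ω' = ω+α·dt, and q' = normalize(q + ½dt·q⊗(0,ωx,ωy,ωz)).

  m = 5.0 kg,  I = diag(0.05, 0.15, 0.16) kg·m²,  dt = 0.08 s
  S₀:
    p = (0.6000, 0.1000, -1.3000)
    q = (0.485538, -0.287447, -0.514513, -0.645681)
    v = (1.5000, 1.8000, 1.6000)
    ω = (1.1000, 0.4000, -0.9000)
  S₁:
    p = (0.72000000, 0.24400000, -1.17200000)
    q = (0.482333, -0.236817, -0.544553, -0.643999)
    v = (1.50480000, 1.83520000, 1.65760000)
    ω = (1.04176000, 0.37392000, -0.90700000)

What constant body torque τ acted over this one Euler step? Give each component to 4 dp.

τ = (-0.0400, 0.0600, 0.0300)

Δω = ω₁−ω₀ = (-0.05824000, -0.02608000, -0.00700000)
ω₀×(Iω₀) = (-0.0036, 0.1089, 0.0440)
I·α + gyro = (-0.0400, 0.0600, 0.0300)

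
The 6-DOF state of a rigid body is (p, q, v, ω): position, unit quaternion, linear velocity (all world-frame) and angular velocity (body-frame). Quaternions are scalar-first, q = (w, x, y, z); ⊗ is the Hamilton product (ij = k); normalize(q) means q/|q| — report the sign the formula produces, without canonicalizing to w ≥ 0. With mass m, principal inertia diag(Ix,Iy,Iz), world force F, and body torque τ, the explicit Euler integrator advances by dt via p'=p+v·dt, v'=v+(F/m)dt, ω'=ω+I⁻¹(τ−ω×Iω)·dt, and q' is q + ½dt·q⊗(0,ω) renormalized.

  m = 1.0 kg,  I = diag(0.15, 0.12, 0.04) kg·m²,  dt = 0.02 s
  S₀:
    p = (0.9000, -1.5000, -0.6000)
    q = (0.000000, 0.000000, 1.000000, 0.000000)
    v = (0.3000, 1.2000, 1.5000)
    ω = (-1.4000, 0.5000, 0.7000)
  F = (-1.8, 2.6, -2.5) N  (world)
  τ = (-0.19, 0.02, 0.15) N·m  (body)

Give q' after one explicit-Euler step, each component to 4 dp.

2q̇ = q⊗(0,ω) = (-0.5000000, 0.7000000, 0.0000000, 1.4000000)
updated quaternion q' = (-0.0050, 0.0070, 0.9999, 0.0140)

q' = (-0.0050, 0.0070, 0.9999, 0.0140)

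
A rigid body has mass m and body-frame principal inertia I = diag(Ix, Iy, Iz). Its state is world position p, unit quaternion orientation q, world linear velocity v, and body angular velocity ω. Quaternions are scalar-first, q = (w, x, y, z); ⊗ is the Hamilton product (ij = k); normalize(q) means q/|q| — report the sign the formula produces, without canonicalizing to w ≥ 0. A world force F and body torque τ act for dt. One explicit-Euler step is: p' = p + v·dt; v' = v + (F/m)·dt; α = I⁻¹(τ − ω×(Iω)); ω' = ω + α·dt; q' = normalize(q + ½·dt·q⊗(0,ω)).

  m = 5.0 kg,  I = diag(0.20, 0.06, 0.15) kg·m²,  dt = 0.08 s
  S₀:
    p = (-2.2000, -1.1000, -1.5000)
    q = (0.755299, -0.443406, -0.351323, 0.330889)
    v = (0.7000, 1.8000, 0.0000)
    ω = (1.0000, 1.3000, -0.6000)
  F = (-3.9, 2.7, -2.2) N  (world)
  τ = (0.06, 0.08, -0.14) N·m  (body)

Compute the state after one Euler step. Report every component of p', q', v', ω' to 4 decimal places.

p' = (-2.1440, -0.9560, -1.5000)
q' = (0.7973, -0.4209, -0.3087, 0.3030)
v' = (0.6376, 1.8432, -0.0352)
ω' = (1.0521, 1.4467, -0.5776)

p + v·dt = (-2.1440, -0.9560, -1.5000)
v + (F/m)dt = (0.6376, 1.8432, -0.0352)
(τ − ω×Iω)/I = (0.6510, 1.8333, 0.2800)
ω' = ω + α·dt = (1.0521, 1.4467, -0.5776)
Hamilton product q⊗(0,ω) = (1.0986593, 0.5359371, 1.0467341, -0.6782842)
q + ½dt·q⊗(0,ω), renormalized = (0.7973, -0.4209, -0.3087, 0.3030)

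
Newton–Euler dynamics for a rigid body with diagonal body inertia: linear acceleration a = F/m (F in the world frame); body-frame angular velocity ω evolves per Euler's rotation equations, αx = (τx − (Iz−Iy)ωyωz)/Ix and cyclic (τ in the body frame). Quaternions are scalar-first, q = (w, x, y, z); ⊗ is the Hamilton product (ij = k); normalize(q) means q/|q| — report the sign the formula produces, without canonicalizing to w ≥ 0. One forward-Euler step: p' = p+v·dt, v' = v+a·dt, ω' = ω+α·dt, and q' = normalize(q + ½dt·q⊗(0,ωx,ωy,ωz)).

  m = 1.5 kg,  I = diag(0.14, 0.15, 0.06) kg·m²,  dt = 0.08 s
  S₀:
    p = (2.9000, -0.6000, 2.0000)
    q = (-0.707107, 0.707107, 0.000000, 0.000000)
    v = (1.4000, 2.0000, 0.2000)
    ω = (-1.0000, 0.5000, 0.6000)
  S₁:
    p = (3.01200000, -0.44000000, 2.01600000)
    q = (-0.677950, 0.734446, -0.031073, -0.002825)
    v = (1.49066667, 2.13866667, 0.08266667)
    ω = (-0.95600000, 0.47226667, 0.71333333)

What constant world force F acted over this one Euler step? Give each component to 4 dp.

F = (1.7000, 2.6000, -2.2000)

velocity change Δv = (0.09066667, 0.13866667, -0.11733333)
F = m·Δv/dt = (1.7000, 2.6000, -2.2000)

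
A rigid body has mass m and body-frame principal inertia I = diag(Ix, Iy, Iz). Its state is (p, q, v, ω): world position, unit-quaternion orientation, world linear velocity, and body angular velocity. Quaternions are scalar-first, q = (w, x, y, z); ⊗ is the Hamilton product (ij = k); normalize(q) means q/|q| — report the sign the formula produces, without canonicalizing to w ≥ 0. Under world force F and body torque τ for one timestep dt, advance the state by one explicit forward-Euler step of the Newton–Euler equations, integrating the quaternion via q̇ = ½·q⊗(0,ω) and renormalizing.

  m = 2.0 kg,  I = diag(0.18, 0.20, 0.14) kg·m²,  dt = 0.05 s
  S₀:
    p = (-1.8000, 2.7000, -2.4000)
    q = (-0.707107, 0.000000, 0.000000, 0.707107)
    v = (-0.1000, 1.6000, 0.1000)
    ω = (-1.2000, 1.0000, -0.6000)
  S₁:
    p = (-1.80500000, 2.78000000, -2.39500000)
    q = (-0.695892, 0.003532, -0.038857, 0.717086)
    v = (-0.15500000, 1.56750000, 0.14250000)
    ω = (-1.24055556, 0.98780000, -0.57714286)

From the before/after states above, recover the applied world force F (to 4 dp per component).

v₁ − v₀ = (-0.05500000, -0.03250000, 0.04250000)
applied force F = (-2.2000, -1.3000, 1.7000)

F = (-2.2000, -1.3000, 1.7000)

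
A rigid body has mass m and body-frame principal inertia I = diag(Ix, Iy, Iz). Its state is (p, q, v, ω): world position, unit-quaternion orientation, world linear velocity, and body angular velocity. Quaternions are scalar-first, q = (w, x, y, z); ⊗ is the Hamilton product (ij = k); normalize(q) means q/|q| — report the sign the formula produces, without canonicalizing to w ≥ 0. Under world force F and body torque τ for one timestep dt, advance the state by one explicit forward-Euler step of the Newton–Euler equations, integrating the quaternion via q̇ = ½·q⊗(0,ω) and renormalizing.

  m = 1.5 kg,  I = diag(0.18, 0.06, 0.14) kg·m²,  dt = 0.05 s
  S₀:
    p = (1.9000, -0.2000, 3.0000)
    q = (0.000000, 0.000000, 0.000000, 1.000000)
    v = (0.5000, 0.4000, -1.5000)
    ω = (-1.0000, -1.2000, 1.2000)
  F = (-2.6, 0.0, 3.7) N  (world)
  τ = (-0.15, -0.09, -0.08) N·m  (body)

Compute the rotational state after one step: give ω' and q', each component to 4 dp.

gyro term ω×Iω = (-0.1152, -0.0480, -0.1440)
α = I⁻¹(τ − ω×Iω) = (-0.1933, -0.7000, 0.4571)
new body rate ω' = (-1.0097, -1.2350, 1.2229)
2q̇ = q⊗(0,ω) = (-1.2000000, 1.2000000, -1.0000000, 0.0000000)
updated quaternion q' = (-0.0300, 0.0300, -0.0250, 0.9988)

ω' = (-1.0097, -1.2350, 1.2229)
q' = (-0.0300, 0.0300, -0.0250, 0.9988)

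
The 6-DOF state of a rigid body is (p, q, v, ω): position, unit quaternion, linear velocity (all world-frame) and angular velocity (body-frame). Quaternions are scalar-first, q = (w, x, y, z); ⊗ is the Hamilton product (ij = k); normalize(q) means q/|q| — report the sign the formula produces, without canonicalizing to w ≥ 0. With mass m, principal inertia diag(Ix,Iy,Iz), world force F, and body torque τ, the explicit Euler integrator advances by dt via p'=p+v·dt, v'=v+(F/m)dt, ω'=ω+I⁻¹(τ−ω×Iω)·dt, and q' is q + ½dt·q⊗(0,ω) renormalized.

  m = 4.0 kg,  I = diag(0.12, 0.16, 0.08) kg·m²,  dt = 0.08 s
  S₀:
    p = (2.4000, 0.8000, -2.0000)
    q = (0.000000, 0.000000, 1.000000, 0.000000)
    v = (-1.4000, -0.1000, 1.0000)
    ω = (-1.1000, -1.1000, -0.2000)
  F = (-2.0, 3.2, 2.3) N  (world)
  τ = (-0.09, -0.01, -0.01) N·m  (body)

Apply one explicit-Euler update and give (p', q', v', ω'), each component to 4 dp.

p' = (2.2880, 0.7920, -1.9200)
q' = (0.0439, -0.0080, 0.9980, 0.0439)
v' = (-1.4400, -0.0360, 1.0460)
ω' = (-1.1483, -1.1094, -0.2584)

a = (-0.5000, 0.8000, 0.5750)
new position p' = (2.2880, 0.7920, -1.9200)
v' = v + a·dt = (-1.4400, -0.0360, 1.0460)
gyro term ω×Iω = (-0.0176, 0.0088, 0.0484)
angular accel α = (-0.6033, -0.1175, -0.7300)
ω' = ω + α·dt = (-1.1483, -1.1094, -0.2584)
Hamilton product q⊗(0,ω) = (1.1000000, -0.2000000, 0.0000000, 1.1000000)
q' = normalize(q + ½dt·q⊗(0,ω)) = (0.0439, -0.0080, 0.9980, 0.0439)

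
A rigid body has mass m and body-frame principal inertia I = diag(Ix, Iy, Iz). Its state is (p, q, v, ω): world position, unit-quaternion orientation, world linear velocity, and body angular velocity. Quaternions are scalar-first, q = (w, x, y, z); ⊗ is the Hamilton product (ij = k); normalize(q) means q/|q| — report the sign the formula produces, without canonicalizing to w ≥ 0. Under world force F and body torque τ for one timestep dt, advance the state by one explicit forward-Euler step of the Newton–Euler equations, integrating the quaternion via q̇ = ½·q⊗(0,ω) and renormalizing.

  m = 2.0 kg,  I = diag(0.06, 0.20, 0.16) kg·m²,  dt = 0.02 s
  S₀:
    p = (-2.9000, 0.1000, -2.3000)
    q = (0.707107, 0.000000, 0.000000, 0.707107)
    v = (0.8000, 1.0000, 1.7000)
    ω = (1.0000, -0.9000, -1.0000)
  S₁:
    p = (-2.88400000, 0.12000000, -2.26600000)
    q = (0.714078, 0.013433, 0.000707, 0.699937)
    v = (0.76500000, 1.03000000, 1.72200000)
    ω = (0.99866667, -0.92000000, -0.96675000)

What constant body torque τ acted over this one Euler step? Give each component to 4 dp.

τ = (-0.0400, -0.1000, 0.1400)

ω₁ − ω₀ = (-0.00133333, -0.02000000, 0.03325000)
precession coupling = (-0.0360, 0.1000, -0.1260)
τ = I·(Δω/dt) + ω₀×(Iω₀) = (-0.0400, -0.1000, 0.1400)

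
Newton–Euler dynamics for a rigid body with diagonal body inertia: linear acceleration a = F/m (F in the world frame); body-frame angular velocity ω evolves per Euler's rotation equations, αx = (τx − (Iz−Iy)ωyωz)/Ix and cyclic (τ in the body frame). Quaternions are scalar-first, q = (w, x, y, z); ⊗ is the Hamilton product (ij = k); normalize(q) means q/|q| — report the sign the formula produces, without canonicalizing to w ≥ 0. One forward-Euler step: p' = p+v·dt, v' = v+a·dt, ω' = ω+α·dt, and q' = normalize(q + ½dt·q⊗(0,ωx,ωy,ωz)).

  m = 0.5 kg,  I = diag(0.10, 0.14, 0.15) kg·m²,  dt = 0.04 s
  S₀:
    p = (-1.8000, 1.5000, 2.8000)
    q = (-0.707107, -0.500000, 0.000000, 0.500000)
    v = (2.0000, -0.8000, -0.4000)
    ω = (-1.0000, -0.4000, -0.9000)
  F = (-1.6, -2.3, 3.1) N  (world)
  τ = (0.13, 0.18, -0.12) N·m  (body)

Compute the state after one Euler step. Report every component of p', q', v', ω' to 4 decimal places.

p' = (-1.7200, 1.4680, 2.7840)
q' = (-0.7078, -0.4817, -0.0133, 0.5165)
v' = (1.8720, -0.9840, -0.1520)
ω' = (-0.9494, -0.3357, -0.9363)

a = F/m = (-3.2000, -4.6000, 6.2000)
p + v·dt = (-1.7200, 1.4680, 2.7840)
v' = v + a·dt = (1.8720, -0.9840, -0.1520)
angular accel α = (1.2640, 1.6071, -0.9067)
ω + α·dt = (-0.9494, -0.3357, -0.9363)
2q̇ = q⊗(0,ω) = (-0.0500000, 0.9071070, -0.6671572, 0.8363963)
q' = normalize(q + ½dt·q⊗(0,ω)) = (-0.7078, -0.4817, -0.0133, 0.5165)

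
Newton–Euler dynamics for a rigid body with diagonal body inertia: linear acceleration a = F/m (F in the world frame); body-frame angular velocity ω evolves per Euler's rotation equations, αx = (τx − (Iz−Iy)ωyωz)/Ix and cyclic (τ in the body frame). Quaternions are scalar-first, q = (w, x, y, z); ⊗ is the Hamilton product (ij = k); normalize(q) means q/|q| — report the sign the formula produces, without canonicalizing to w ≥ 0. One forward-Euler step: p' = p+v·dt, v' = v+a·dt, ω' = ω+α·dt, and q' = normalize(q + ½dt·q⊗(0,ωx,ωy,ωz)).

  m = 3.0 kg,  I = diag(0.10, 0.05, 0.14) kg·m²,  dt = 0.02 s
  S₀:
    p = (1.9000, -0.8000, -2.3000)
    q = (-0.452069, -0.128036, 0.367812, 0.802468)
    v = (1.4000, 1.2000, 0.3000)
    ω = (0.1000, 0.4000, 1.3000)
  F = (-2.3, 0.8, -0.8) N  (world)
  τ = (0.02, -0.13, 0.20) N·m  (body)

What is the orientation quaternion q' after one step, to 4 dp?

2q̇ = q⊗(0,ω) = (-1.1775296, 0.1119615, 0.0658660, -0.6756853)
q' = normalize(q + ½dt·q⊗(0,ω)) = (-0.4638, -0.1269, 0.3684, 0.7956)

q' = (-0.4638, -0.1269, 0.3684, 0.7956)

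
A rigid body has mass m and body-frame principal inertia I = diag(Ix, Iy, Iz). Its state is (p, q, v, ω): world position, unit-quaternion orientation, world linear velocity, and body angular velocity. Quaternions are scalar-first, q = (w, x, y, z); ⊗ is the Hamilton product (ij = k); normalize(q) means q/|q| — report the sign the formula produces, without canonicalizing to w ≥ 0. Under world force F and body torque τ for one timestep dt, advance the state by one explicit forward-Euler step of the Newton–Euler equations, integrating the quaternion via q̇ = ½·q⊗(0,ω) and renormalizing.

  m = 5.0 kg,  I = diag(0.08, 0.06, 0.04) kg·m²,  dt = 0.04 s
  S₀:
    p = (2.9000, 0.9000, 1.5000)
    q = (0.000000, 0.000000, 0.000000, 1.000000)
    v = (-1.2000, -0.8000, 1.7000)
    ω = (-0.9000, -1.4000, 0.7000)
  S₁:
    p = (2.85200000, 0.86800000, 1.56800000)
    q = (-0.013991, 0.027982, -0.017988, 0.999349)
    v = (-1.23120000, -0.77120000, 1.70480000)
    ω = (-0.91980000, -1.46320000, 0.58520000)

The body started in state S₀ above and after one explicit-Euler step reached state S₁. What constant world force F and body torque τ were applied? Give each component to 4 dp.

Δω = ω₁−ω₀ = (-0.01980000, -0.06320000, -0.11480000)
applied torque τ = (-0.0200, -0.1200, -0.1400)
Δv = v₁−v₀ = (-0.03120000, 0.02880000, 0.00480000)
m·(v₁−v₀)/dt = (-3.9000, 3.6000, 0.6000)

F = (-3.9000, 3.6000, 0.6000)
τ = (-0.0200, -0.1200, -0.1400)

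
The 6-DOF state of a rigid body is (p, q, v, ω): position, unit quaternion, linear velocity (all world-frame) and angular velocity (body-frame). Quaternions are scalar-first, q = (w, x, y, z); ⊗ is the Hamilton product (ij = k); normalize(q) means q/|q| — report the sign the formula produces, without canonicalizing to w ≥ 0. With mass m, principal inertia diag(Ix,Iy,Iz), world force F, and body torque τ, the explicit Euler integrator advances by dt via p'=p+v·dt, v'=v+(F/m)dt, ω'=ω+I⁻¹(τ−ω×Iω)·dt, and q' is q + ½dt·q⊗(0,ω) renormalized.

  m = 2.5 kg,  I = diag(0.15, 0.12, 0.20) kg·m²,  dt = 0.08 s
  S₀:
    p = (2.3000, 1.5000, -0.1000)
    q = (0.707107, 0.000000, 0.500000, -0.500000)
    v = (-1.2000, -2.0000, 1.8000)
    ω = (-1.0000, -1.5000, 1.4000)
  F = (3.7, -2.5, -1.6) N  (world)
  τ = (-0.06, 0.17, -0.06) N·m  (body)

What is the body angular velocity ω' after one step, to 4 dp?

ω' = (-0.9424, -1.4333, 1.3940)

ω×(Iω) gyroscopic = (-0.1680, 0.0700, -0.0450)
(τ − ω×Iω)/I = (0.7200, 0.8333, -0.0750)
ω' = ω + α·dt = (-0.9424, -1.4333, 1.3940)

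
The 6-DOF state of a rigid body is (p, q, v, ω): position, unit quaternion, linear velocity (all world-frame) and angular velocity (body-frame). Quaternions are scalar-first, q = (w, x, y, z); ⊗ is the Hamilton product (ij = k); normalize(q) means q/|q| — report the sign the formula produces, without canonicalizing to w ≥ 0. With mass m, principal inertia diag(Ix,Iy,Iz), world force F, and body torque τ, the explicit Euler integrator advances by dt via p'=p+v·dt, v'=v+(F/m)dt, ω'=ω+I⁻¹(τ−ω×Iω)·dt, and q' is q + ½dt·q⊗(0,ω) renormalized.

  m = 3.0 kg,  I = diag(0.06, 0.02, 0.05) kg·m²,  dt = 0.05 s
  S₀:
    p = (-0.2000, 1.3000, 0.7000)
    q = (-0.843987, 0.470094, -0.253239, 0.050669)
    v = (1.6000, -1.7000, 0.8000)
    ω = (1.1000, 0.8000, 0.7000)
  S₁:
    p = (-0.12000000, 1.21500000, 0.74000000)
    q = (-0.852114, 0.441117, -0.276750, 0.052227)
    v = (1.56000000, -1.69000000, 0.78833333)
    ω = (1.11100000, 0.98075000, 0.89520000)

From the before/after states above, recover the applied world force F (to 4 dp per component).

Δv = v₁−v₀ = (-0.04000000, 0.01000000, -0.01166667)
F = m·Δv/dt = (-2.4000, 0.6000, -0.7000)

F = (-2.4000, 0.6000, -0.7000)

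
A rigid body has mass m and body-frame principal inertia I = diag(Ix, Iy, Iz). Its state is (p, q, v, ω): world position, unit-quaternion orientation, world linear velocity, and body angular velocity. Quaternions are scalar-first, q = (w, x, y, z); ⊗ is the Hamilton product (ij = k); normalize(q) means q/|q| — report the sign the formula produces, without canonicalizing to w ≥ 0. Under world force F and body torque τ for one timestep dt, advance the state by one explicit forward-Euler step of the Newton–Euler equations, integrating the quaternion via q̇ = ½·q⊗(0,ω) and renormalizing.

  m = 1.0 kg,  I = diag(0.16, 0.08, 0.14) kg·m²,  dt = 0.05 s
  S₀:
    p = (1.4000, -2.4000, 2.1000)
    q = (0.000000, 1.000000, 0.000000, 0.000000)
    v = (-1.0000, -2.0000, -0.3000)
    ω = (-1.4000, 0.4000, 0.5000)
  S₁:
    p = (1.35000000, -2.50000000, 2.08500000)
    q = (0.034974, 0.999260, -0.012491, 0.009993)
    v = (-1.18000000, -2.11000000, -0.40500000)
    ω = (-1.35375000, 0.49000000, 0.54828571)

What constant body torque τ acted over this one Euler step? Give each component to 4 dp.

τ = (0.1600, 0.1300, 0.1800)

ω₁ − ω₀ = (0.04625000, 0.09000000, 0.04828571)
τ = I·(Δω/dt) + ω₀×(Iω₀) = (0.1600, 0.1300, 0.1800)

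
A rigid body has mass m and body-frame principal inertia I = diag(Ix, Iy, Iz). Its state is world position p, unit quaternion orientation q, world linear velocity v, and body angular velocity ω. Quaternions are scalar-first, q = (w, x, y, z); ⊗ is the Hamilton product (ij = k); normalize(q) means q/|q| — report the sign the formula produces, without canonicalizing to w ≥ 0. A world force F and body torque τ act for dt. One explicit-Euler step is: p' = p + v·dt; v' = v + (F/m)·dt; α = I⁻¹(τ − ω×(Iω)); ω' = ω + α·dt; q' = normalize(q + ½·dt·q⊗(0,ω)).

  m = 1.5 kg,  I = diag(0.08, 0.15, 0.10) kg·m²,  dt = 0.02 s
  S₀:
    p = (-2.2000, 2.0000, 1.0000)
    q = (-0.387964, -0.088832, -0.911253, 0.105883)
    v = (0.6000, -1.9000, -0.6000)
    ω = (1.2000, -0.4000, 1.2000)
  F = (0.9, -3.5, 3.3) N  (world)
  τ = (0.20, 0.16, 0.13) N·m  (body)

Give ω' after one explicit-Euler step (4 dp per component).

ω' = (1.2440, -0.3748, 1.2327)

precession coupling ω×(Iω) = (0.0240, -0.0288, -0.0336)
α = I⁻¹(τ − ω×Iω) = (2.2000, 1.2587, 1.6360)
ω' = ω + α·dt = (1.2440, -0.3748, 1.2327)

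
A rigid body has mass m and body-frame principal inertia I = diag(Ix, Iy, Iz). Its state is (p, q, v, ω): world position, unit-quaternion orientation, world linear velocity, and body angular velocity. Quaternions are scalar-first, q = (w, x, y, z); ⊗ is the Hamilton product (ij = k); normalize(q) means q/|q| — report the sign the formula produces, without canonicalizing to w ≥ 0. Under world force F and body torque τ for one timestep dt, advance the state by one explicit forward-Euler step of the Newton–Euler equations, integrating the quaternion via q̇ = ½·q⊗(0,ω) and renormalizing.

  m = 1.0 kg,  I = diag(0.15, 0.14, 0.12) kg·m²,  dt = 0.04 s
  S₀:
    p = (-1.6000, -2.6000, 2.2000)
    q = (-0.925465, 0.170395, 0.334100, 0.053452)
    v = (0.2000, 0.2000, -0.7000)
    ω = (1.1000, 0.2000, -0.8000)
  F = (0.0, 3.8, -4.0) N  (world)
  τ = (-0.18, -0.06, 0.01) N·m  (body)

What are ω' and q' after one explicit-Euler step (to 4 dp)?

ω' = (1.0511, 0.1904, -0.7959)
q' = (-0.9293, 0.1444, 0.3342, 0.0616)

α = I⁻¹(τ − ω×Iω) = (-1.2213, -0.2400, 0.1017)
ω + α·dt = (1.0511, 0.1904, -0.7959)
Hamilton product q⊗(0,ω) = (-0.2114929, -1.2959819, 0.0100202, 0.4069410)
q' = normalize(q + ½dt·q⊗(0,ω)) = (-0.9293, 0.1444, 0.3342, 0.0616)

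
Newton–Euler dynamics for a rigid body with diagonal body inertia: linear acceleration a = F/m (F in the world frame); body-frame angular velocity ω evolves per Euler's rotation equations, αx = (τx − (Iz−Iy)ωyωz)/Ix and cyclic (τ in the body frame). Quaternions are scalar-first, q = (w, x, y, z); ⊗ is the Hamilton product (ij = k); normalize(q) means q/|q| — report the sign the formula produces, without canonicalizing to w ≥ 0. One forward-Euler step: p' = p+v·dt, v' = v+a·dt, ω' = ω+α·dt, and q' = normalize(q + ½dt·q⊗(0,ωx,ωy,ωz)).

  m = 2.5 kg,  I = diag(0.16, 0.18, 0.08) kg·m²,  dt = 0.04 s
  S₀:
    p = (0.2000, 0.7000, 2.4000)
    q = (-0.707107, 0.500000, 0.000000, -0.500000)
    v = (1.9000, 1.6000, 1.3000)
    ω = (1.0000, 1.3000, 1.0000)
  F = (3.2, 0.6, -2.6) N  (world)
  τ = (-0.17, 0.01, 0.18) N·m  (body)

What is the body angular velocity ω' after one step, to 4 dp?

ω' = (0.9900, 1.2844, 1.0770)

angular accel α = (-0.2500, -0.3889, 1.9250)
ω' = ω + α·dt = (0.9900, 1.2844, 1.0770)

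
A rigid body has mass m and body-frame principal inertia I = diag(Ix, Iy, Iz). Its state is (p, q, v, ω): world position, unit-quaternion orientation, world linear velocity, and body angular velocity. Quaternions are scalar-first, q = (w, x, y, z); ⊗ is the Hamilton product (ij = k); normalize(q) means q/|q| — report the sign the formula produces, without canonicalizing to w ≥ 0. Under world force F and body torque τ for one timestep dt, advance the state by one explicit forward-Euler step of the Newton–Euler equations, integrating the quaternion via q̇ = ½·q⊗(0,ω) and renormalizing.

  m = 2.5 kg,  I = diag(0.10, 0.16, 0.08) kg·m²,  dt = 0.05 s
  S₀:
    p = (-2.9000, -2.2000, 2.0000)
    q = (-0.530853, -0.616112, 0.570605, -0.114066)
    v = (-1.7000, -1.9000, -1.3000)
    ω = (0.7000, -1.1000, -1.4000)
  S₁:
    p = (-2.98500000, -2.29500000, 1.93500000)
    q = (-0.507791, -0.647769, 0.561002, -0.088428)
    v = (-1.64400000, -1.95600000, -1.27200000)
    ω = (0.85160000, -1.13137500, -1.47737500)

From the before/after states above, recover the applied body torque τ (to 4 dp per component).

Δω = ω₁−ω₀ = (0.15160000, -0.03137500, -0.07737500)
I·α + gyro = (0.1800, -0.1200, -0.1700)

τ = (0.1800, -0.1200, -0.1700)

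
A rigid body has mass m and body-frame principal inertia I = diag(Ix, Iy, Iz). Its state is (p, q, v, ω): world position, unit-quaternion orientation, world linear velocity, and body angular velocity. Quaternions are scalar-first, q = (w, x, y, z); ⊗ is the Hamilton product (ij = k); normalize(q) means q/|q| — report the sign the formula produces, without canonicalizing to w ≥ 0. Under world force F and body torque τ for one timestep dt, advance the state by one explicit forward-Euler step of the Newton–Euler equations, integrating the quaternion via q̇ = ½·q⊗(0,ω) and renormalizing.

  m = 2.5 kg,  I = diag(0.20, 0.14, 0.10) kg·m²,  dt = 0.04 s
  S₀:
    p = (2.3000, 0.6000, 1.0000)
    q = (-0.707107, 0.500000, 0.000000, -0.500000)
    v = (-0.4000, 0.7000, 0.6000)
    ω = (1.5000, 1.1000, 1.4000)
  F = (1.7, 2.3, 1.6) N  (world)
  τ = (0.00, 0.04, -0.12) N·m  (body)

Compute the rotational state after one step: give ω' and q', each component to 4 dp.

precession coupling ω×(Iω) = (-0.0616, 0.2100, -0.0990)
α = I⁻¹(τ − ω×Iω) = (0.3080, -1.2143, -0.2100)
ω' = ω + α·dt = (1.5123, 1.0514, 1.3916)
Hamilton product q⊗(0,ω) = (-0.0500000, -0.5106605, -2.2278177, -0.4399498)
q + ½dt·q⊗(0,ω), renormalized = (-0.7073, 0.4893, -0.0445, -0.5082)

ω' = (1.5123, 1.0514, 1.3916)
q' = (-0.7073, 0.4893, -0.0445, -0.5082)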